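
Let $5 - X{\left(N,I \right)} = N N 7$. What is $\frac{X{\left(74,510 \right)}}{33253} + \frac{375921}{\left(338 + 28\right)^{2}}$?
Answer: $\frac{818485489}{494937652} \approx 1.6537$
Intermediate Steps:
$X{\left(N,I \right)} = 5 - 7 N^{2}$ ($X{\left(N,I \right)} = 5 - N N 7 = 5 - N^{2} \cdot 7 = 5 - 7 N^{2}$)
$\frac{X{\left(74,510 \right)}}{33253} + \frac{375921}{\left(338 + 28\right)^{2}} = \frac{5 - 7 \cdot 74^{2}}{33253} + \frac{375921}{\left(338 + 28\right)^{2}} = \left(5 - 38332\right) \frac{1}{33253} + \frac{375921}{366^{2}} = \left(5 - 38332\right) \frac{1}{33253} + \frac{375921}{133956} = \left(-38327\right) \frac{1}{33253} + 375921 \cdot \frac{1}{133956} = - \frac{38327}{33253} + \frac{41769}{14884} = \frac{818485489}{494937652}$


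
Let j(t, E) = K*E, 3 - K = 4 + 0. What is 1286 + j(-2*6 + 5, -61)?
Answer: 1347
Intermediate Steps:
K = -1 (K = 3 - (4 + 0) = 3 - 1*4 = 3 - 4 = -1)
j(t, E) = -E
1286 + j(-2*6 + 5, -61) = 1286 - 1*(-61) = 1286 + 61 = 1347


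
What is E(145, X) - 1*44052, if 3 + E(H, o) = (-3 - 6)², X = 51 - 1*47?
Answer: -43974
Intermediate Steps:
X = 4 (X = 51 - 47 = 4)
E(H, o) = 78 (E(H, o) = -3 + (-3 - 6)² = -3 + (-9)² = -3 + 81 = 78)
E(145, X) - 1*44052 = 78 - 1*44052 = 78 - 44052 = -43974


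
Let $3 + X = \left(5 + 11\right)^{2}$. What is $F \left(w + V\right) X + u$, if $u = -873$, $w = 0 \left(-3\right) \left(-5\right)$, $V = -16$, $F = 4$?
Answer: $-17065$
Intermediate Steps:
$w = 0$ ($w = 0 \left(-5\right) = 0$)
$X = 253$ ($X = -3 + \left(5 + 11\right)^{2} = -3 + 16^{2} = -3 + 256 = 253$)
$F \left(w + V\right) X + u = 4 \left(0 - 16\right) 253 - 873 = 4 \left(-16\right) 253 - 873 = \left(-64\right) 253 - 873 = -16192 - 873 = -17065$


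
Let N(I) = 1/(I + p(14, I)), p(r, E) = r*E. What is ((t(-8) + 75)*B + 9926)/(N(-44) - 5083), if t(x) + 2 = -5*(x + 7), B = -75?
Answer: -2690160/3354781 ≈ -0.80189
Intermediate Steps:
p(r, E) = E*r
t(x) = -37 - 5*x (t(x) = -2 - 5*(x + 7) = -2 - 5*(7 + x) = -2 + (-35 - 5*x) = -37 - 5*x)
N(I) = 1/(15*I) (N(I) = 1/(I + I*14) = 1/(I + 14*I) = 1/(15*I))
((t(-8) + 75)*B + 9926)/(N(-44) - 5083) = (((-37 - 5*(-8)) + 75)*(-75) + 9926)/((1/15)/(-44) - 5083) = (((-37 + 40) + 75)*(-75) + 9926)/((1/15)*(-1/44) - 5083) = ((3 + 75)*(-75) + 9926)/(-1/660 - 5083) = (78*(-75) + 9926)/(-3354781/660) = (-5850 + 9926)*(-660/3354781) = 4076*(-660/3354781) = -2690160/3354781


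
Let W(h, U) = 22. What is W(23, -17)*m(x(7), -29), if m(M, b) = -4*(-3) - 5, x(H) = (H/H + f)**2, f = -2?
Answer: 154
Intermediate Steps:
x(H) = 1 (x(H) = (H/H - 2)**2 = (1 - 2)**2 = (-1)**2 = 1)
m(M, b) = 7 (m(M, b) = 12 - 5 = 7)
W(23, -17)*m(x(7), -29) = 22*7 = 154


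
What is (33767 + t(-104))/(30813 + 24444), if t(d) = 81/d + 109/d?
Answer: 585263/957788 ≈ 0.61106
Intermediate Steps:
t(d) = 190/d
(33767 + t(-104))/(30813 + 24444) = (33767 + 190/(-104))/(30813 + 24444) = (33767 + 190*(-1/104))/55257 = (33767 - 95/52)*(1/55257) = (1755789/52)*(1/55257) = 585263/957788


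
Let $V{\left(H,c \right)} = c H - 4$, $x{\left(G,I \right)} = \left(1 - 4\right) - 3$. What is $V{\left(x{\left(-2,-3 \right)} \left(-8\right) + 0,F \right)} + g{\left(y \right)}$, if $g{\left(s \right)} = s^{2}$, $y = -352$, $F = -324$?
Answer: $108348$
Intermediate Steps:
$x{\left(G,I \right)} = -6$ ($x{\left(G,I \right)} = -3 - 3 = -6$)
$V{\left(H,c \right)} = -4 + H c$ ($V{\left(H,c \right)} = H c - 4 = -4 + H c$)
$V{\left(x{\left(-2,-3 \right)} \left(-8\right) + 0,F \right)} + g{\left(y \right)} = \left(-4 + \left(\left(-6\right) \left(-8\right) + 0\right) \left(-324\right)\right) + \left(-352\right)^{2} = \left(-4 + \left(48 + 0\right) \left(-324\right)\right) + 123904 = \left(-4 + 48 \left(-324\right)\right) + 123904 = \left(-4 - 15552\right) + 123904 = -15556 + 123904 = 108348$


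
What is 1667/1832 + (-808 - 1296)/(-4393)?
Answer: 11177659/8047976 ≈ 1.3889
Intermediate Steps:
1667/1832 + (-808 - 1296)/(-4393) = 1667*(1/1832) - 2104*(-1/4393) = 1667/1832 + 2104/4393 = 11177659/8047976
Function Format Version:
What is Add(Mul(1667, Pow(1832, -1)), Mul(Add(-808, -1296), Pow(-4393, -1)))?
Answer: Rational(11177659, 8047976) ≈ 1.3889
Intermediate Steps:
Add(Mul(1667, Pow(1832, -1)), Mul(Add(-808, -1296), Pow(-4393, -1))) = Add(Mul(1667, Rational(1, 1832)), Mul(-2104, Rational(-1, 4393))) = Add(Rational(1667, 1832), Rational(2104, 4393)) = Rational(11177659, 8047976)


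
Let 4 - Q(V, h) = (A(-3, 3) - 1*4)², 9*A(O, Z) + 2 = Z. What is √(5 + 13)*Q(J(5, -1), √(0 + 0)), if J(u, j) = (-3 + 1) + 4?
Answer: -901*√2/27 ≈ -47.193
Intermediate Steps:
A(O, Z) = -2/9 + Z/9
J(u, j) = 2 (J(u, j) = -2 + 4 = 2)
Q(V, h) = -901/81 (Q(V, h) = 4 - ((-2/9 + (⅑)*3) - 1*4)² = 4 - ((-2/9 + ⅓) - 4)² = 4 - (⅑ - 4)² = 4 - (-35/9)² = 4 - 1*1225/81 = 4 - 1225/81 = -901/81)
√(5 + 13)*Q(J(5, -1), √(0 + 0)) = √(5 + 13)*(-901/81) = √18*(-901/81) = (3*√2)*(-901/81) = -901*√2/27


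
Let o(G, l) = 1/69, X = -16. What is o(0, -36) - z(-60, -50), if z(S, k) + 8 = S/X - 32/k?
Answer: 25009/6900 ≈ 3.6245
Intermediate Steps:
z(S, k) = -8 - 32/k - S/16 (z(S, k) = -8 + (S/(-16) - 32/k) = -8 + (S*(-1/16) - 32/k) = -8 + (-S/16 - 32/k) = -8 + (-32/k - S/16) = -8 - 32/k - S/16)
o(G, l) = 1/69
o(0, -36) - z(-60, -50) = 1/69 - (-8 - 32/(-50) - 1/16*(-60)) = 1/69 - (-8 - 32*(-1/50) + 15/4) = 1/69 - (-8 + 16/25 + 15/4) = 1/69 - 1*(-361/100) = 1/69 + 361/100 = 25009/6900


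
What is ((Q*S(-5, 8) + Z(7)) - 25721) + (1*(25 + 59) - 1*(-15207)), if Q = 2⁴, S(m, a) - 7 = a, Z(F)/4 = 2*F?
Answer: -10134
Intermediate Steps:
Z(F) = 8*F (Z(F) = 4*(2*F) = 8*F)
S(m, a) = 7 + a
Q = 16
((Q*S(-5, 8) + Z(7)) - 25721) + (1*(25 + 59) - 1*(-15207)) = ((16*(7 + 8) + 8*7) - 25721) + (1*(25 + 59) - 1*(-15207)) = ((16*15 + 56) - 25721) + (1*84 + 15207) = ((240 + 56) - 25721) + (84 + 15207) = (296 - 25721) + 15291 = -25425 + 15291 = -10134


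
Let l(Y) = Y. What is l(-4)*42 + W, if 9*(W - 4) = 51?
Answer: -475/3 ≈ -158.33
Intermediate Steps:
W = 29/3 (W = 4 + (⅑)*51 = 4 + 17/3 = 29/3 ≈ 9.6667)
l(-4)*42 + W = -4*42 + 29/3 = -168 + 29/3 = -475/3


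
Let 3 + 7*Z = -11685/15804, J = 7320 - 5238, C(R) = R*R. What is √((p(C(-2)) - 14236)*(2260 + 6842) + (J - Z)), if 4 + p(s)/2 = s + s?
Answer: 5*I*√1761007949170071/18438 ≈ 11380.0*I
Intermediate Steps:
C(R) = R²
p(s) = -8 + 4*s (p(s) = -8 + 2*(s + s) = -8 + 2*(2*s) = -8 + 4*s)
J = 2082
Z = -19699/36876 (Z = -3/7 + (-11685/15804)/7 = -3/7 + (-11685*1/15804)/7 = -3/7 + (⅐)*(-3895/5268) = -3/7 - 3895/36876 = -19699/36876 ≈ -0.53420)
√((p(C(-2)) - 14236)*(2260 + 6842) + (J - Z)) = √(((-8 + 4*(-2)²) - 14236)*(2260 + 6842) + (2082 - 1*(-19699/36876))) = √(((-8 + 4*4) - 14236)*9102 + (2082 + 19699/36876)) = √(((-8 + 16) - 14236)*9102 + 76795531/36876) = √((8 - 14236)*9102 + 76795531/36876) = √(-14228*9102 + 76795531/36876) = √(-129503256 + 76795531/36876) = √(-4775485272725/36876) = 5*I*√1761007949170071/18438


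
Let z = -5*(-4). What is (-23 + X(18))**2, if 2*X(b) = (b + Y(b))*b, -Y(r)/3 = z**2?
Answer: 113656921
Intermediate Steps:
z = 20
Y(r) = -1200 (Y(r) = -3*20**2 = -3*400 = -1200)
X(b) = b*(-1200 + b)/2 (X(b) = ((b - 1200)*b)/2 = ((-1200 + b)*b)/2 = (b*(-1200 + b))/2 = b*(-1200 + b)/2)
(-23 + X(18))**2 = (-23 + (1/2)*18*(-1200 + 18))**2 = (-23 + (1/2)*18*(-1182))**2 = (-23 - 10638)**2 = (-10661)**2 = 113656921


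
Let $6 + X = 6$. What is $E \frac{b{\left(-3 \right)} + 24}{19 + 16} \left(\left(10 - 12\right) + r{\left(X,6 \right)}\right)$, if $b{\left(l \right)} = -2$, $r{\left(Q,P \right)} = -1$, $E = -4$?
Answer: $\frac{264}{35} \approx 7.5429$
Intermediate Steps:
$X = 0$ ($X = -6 + 6 = 0$)
$E \frac{b{\left(-3 \right)} + 24}{19 + 16} \left(\left(10 - 12\right) + r{\left(X,6 \right)}\right) = - 4 \frac{-2 + 24}{19 + 16} \left(\left(10 - 12\right) - 1\right) = - 4 \cdot \frac{22}{35} \left(-2 - 1\right) = - 4 \cdot 22 \cdot \frac{1}{35} \left(-3\right) = \left(-4\right) \frac{22}{35} \left(-3\right) = \left(- \frac{88}{35}\right) \left(-3\right) = \frac{264}{35}$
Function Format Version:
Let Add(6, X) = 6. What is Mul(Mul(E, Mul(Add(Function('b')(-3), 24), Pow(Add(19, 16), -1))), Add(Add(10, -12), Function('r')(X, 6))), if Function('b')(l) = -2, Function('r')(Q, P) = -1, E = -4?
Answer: Rational(264, 35) ≈ 7.5429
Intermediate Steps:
X = 0 (X = Add(-6, 6) = 0)
Mul(Mul(E, Mul(Add(Function('b')(-3), 24), Pow(Add(19, 16), -1))), Add(Add(10, -12), Function('r')(X, 6))) = Mul(Mul(-4, Mul(Add(-2, 24), Pow(Add(19, 16), -1))), Add(Add(10, -12), -1)) = Mul(Mul(-4, Mul(22, Pow(35, -1))), Add(-2, -1)) = Mul(Mul(-4, Mul(22, Rational(1, 35))), -3) = Mul(Mul(-4, Rational(22, 35)), -3) = Mul(Rational(-88, 35), -3) = Rational(264, 35)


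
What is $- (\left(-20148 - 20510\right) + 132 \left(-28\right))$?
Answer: $44354$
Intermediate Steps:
$- (\left(-20148 - 20510\right) + 132 \left(-28\right)) = - (-40658 - 3696) = \left(-1\right) \left(-44354\right) = 44354$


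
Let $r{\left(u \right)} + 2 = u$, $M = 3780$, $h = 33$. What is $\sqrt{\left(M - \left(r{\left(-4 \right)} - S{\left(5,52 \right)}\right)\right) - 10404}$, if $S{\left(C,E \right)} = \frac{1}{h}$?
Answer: $\frac{7 i \sqrt{147081}}{33} \approx 81.351 i$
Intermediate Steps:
$r{\left(u \right)} = -2 + u$
$S{\left(C,E \right)} = \frac{1}{33}$
$\sqrt{\left(M - \left(r{\left(-4 \right)} - S{\left(5,52 \right)}\right)\right) - 10404} = \sqrt{\left(3780 - \left(\left(-2 - 4\right) - \frac{1}{33}\right)\right) - 10404} = \sqrt{\left(3780 - \left(-6 - \frac{1}{33}\right)\right) - 10404} = \sqrt{\left(3780 - - \frac{199}{33}\right) - 10404} = \sqrt{\left(3780 + \frac{199}{33}\right) - 10404} = \sqrt{\frac{124939}{33} - 10404} = \sqrt{- \frac{218393}{33}} = \frac{7 i \sqrt{147081}}{33}$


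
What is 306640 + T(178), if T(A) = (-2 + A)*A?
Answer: 337968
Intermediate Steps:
T(A) = A*(-2 + A)
306640 + T(178) = 306640 + 178*(-2 + 178) = 306640 + 178*176 = 306640 + 31328 = 337968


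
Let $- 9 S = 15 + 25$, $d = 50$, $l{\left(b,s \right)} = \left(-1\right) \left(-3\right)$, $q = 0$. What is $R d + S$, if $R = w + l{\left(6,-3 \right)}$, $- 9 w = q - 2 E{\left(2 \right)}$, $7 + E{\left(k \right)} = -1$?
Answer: $\frac{170}{3} \approx 56.667$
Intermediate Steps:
$l{\left(b,s \right)} = 3$
$E{\left(k \right)} = -8$ ($E{\left(k \right)} = -7 - 1 = -8$)
$w = - \frac{16}{9}$ ($w = - \frac{0 - -16}{9} = - \frac{0 + 16}{9} = \left(- \frac{1}{9}\right) 16 = - \frac{16}{9} \approx -1.7778$)
$S = - \frac{40}{9}$ ($S = - \frac{15 + 25}{9} = \left(- \frac{1}{9}\right) 40 = - \frac{40}{9} \approx -4.4444$)
$R = \frac{11}{9}$ ($R = - \frac{16}{9} + 3 = \frac{11}{9} \approx 1.2222$)
$R d + S = \frac{11}{9} \cdot 50 - \frac{40}{9} = \frac{550}{9} - \frac{40}{9} = \frac{170}{3}$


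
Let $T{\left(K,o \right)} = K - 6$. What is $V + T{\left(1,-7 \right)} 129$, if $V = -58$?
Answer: $-703$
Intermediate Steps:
$T{\left(K,o \right)} = -6 + K$
$V + T{\left(1,-7 \right)} 129 = -58 + \left(-6 + 1\right) 129 = -58 - 645 = -703$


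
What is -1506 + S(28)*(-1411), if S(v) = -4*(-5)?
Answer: -29726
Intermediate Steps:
S(v) = 20
-1506 + S(28)*(-1411) = -1506 + 20*(-1411) = -1506 - 28220 = -29726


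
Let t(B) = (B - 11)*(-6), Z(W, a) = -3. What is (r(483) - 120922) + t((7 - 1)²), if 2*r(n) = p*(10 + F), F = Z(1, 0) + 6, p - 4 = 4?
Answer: -121020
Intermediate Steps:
p = 8 (p = 4 + 4 = 8)
t(B) = 66 - 6*B (t(B) = (-11 + B)*(-6) = 66 - 6*B)
F = 3 (F = -3 + 6 = 3)
r(n) = 52 (r(n) = (8*(10 + 3))/2 = (8*13)/2 = (½)*104 = 52)
(r(483) - 120922) + t((7 - 1)²) = (52 - 120922) + (66 - 6*(7 - 1)²) = -120870 + (66 - 6*6²) = -120870 + (66 - 6*36) = -120870 + (66 - 216) = -120870 - 150 = -121020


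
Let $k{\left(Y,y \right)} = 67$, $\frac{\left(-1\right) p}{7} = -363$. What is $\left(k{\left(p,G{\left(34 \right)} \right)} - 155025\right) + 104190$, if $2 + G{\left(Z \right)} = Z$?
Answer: $-50768$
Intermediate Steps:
$p = 2541$ ($p = \left(-7\right) \left(-363\right) = 2541$)
$G{\left(Z \right)} = -2 + Z$
$\left(k{\left(p,G{\left(34 \right)} \right)} - 155025\right) + 104190 = \left(67 - 155025\right) + 104190 = -154958 + 104190 = -50768$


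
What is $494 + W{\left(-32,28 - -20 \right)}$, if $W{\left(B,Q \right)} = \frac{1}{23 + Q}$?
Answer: $\frac{35075}{71} \approx 494.01$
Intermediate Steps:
$494 + W{\left(-32,28 - -20 \right)} = 494 + \frac{1}{23 + \left(28 - -20\right)} = 494 + \frac{1}{23 + \left(28 + 20\right)} = 494 + \frac{1}{23 + 48} = 494 + \frac{1}{71} = \frac{35075}{71}$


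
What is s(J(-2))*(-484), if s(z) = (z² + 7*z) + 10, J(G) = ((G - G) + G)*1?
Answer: 0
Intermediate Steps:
J(G) = G (J(G) = (0 + G)*1 = G*1 = G)
s(z) = 10 + z² + 7*z
s(J(-2))*(-484) = (10 + (-2)² + 7*(-2))*(-484) = (10 + 4 - 14)*(-484) = 0*(-484) = 0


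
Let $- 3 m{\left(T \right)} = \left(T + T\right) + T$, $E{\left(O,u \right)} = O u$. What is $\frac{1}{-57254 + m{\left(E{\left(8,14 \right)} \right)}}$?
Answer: $- \frac{1}{57366} \approx -1.7432 \cdot 10^{-5}$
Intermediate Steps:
$m{\left(T \right)} = - T$ ($m{\left(T \right)} = - \frac{\left(T + T\right) + T}{3} = - \frac{2 T + T}{3} = - \frac{3 T}{3} = - T$)
$\frac{1}{-57254 + m{\left(E{\left(8,14 \right)} \right)}} = \frac{1}{-57254 - 8 \cdot 14} = \frac{1}{-57254 - 112} = \frac{1}{-57366} = - \frac{1}{57366}$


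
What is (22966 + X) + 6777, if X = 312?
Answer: 30055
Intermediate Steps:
(22966 + X) + 6777 = (22966 + 312) + 6777 = 23278 + 6777 = 30055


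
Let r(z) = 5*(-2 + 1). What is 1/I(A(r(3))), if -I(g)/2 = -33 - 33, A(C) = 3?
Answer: 1/132 ≈ 0.0075758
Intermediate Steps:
r(z) = -5 (r(z) = 5*(-1) = -5)
I(g) = 132 (I(g) = -2*(-33 - 33) = -2*(-66) = 132)
1/I(A(r(3))) = 1/132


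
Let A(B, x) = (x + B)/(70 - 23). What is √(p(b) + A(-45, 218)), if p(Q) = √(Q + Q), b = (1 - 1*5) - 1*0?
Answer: √(8131 + 4418*I*√2)/47 ≈ 2.04 + 0.69325*I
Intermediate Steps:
A(B, x) = B/47 + x/47 (A(B, x) = (B + x)/47 = (B + x)*(1/47) = B/47 + x/47)
b = -4 (b = (1 - 5) + 0 = -4 + 0 = -4)
p(Q) = √2*√Q (p(Q) = √(2*Q) = √2*√Q)
√(p(b) + A(-45, 218)) = √(√2*√(-4) + ((1/47)*(-45) + (1/47)*218)) = √(√2*(2*I) + (-45/47 + 218/47)) = √(2*I*√2 + 173/47) = √(173/47 + 2*I*√2)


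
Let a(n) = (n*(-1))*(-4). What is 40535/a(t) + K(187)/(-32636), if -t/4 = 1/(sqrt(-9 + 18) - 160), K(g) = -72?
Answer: 51923835493/130544 ≈ 3.9775e+5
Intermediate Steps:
t = 4/157 (t = -4/(sqrt(-9 + 18) - 160) = -4/(sqrt(9) - 160) = -4/(3 - 160) = -4/(-157) = -4*(-1/157) = 4/157 ≈ 0.025478)
a(n) = 4*n (a(n) = -n*(-4) = 4*n)
40535/a(t) + K(187)/(-32636) = 40535/((4*(4/157))) - 72/(-32636) = 40535/(16/157) - 72*(-1/32636) = 40535*(157/16) + 18/8159 = 6363995/16 + 18/8159 = 51923835493/130544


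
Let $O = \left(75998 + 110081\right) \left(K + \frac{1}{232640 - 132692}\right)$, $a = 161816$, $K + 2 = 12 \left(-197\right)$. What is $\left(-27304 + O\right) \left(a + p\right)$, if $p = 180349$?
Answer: $- \frac{5019118760533432175}{33316} \approx -1.5065 \cdot 10^{14}$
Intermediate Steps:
$K = -2366$ ($K = -2 + 12 \left(-197\right) = -2 - 2364 = -2366$)
$O = - \frac{44003397542393}{99948}$ ($O = \left(75998 + 110081\right) \left(-2366 + \frac{1}{232640 - 132692}\right) = 186079 \left(-2366 + \frac{1}{99948}\right) = 186079 \left(- \frac{236476967}{99948}\right) = - \frac{44003397542393}{99948} \approx -4.4026 \cdot 10^{8}$)
$\left(-27304 + O\right) \left(a + p\right) = \left(-27304 - \frac{44003397542393}{99948}\right) \left(161816 + 180349\right) = \left(- \frac{44006126522585}{99948}\right) 342165 = - \frac{5019118760533432175}{33316}$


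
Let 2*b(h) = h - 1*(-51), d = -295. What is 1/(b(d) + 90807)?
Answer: 1/90685 ≈ 1.1027e-5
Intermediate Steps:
b(h) = 51/2 + h/2 (b(h) = (h - 1*(-51))/2 = (h + 51)/2 = (51 + h)/2 = 51/2 + h/2)
1/(b(d) + 90807) = 1/((51/2 + (1/2)*(-295)) + 90807) = 1/((51/2 - 295/2) + 90807) = 1/(-122 + 90807) = 1/90685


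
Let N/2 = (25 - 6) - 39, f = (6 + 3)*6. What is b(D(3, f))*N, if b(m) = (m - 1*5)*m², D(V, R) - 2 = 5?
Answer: -3920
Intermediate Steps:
f = 54 (f = 9*6 = 54)
D(V, R) = 7 (D(V, R) = 2 + 5 = 7)
b(m) = m²*(-5 + m) (b(m) = (m - 5)*m² = (-5 + m)*m² = m²*(-5 + m))
N = -40 (N = 2*((25 - 6) - 39) = 2*(19 - 39) = 2*(-20) = -40)
b(D(3, f))*N = (7²*(-5 + 7))*(-40) = (49*2)*(-40) = 98*(-40) = -3920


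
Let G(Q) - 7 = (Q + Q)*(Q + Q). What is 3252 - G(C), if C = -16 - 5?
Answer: 1481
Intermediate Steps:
C = -21
G(Q) = 7 + 4*Q² (G(Q) = 7 + (Q + Q)*(Q + Q) = 7 + (2*Q)*(2*Q) = 7 + 4*Q²)
3252 - G(C) = 3252 - (7 + 4*(-21)²) = 3252 - (7 + 4*441) = 3252 - (7 + 1764) = 3252 - 1*1771 = 3252 - 1771 = 1481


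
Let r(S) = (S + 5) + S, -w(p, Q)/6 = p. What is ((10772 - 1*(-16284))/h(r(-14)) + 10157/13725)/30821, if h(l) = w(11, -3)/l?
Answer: 1423595527/4653200475 ≈ 0.30594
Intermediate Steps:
w(p, Q) = -6*p
r(S) = 5 + 2*S (r(S) = (5 + S) + S = 5 + 2*S)
h(l) = -66/l (h(l) = (-6*11)/l = -66/l)
((10772 - 1*(-16284))/h(r(-14)) + 10157/13725)/30821 = ((10772 - 1*(-16284))/((-66/(5 + 2*(-14)))) + 10157/13725)/30821 = ((10772 + 16284)/((-66/(5 - 28))) + 10157*(1/13725))*(1/30821) = (27056/((-66/(-23))) + 10157/13725)*(1/30821) = (27056/((-66*(-1/23))) + 10157/13725)*(1/30821) = (27056/(66/23) + 10157/13725)*(1/30821) = (27056*(23/66) + 10157/13725)*(1/30821) = (311144/33 + 10157/13725)*(1/30821) = (1423595527/150975)*(1/30821) = 1423595527/4653200475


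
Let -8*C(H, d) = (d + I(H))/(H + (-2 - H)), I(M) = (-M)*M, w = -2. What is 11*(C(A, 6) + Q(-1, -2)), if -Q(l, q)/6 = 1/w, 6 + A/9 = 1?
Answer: -21681/16 ≈ -1355.1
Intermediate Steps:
A = -45 (A = -54 + 9*1 = -54 + 9 = -45)
I(M) = -M²
Q(l, q) = 3 (Q(l, q) = -6/(-2) = -6*(-½) = 3)
C(H, d) = -H²/16 + d/16 (C(H, d) = -(d - H²)/(8*(H + (-2 - H))) = -(d - H²)/(8*(-2)) = -(d - H²)*(-1)/(8*2) = -(H²/2 - d/2)/8 = -H²/16 + d/16)
11*(C(A, 6) + Q(-1, -2)) = 11*((-1/16*(-45)² + (1/16)*6) + 3) = 11*((-1/16*2025 + 3/8) + 3) = 11*((-2025/16 + 3/8) + 3) = 11*(-2019/16 + 3) = 11*(-1971/16) = -21681/16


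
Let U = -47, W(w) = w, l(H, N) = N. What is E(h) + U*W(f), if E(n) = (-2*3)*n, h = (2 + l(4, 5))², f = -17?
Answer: 505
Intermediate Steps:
h = 49 (h = (2 + 5)² = 7² = 49)
E(n) = -6*n
E(h) + U*W(f) = -6*49 - 47*(-17) = -294 + 799 = 505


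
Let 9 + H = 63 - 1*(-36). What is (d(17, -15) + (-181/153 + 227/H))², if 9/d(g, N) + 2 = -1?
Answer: 717409/260100 ≈ 2.7582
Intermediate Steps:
H = 90 (H = -9 + (63 - 1*(-36)) = -9 + (63 + 36) = -9 + 99 = 90)
d(g, N) = -3 (d(g, N) = 9/(-2 - 1) = 9/(-3) = 9*(-⅓) = -3)
(d(17, -15) + (-181/153 + 227/H))² = (-3 + (-181/153 + 227/90))² = (-3 + 683/510)² = (-847/510)² = 717409/260100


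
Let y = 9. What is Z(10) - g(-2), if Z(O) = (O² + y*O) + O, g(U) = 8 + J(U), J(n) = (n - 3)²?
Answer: 167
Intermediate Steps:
J(n) = (-3 + n)²
g(U) = 8 + (-3 + U)²
Z(O) = O² + 10*O (Z(O) = (O² + 9*O) + O = O² + 10*O)
Z(10) - g(-2) = 10*(10 + 10) - (8 + (-3 - 2)²) = 10*20 - (8 + (-5)²) = 200 - (8 + 25) = 200 - 1*33 = 200 - 33 = 167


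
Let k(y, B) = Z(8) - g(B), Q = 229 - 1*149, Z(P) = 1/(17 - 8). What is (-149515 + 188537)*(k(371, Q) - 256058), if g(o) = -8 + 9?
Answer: -89927369660/9 ≈ -9.9919e+9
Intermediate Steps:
Z(P) = ⅑ (Z(P) = 1/9 = ⅑)
Q = 80 (Q = 229 - 149 = 80)
g(o) = 1
k(y, B) = -8/9 (k(y, B) = ⅑ - 1*1 = ⅑ - 1 = -8/9)
(-149515 + 188537)*(k(371, Q) - 256058) = (-149515 + 188537)*(-8/9 - 256058) = 39022*(-2304530/9) = -89927369660/9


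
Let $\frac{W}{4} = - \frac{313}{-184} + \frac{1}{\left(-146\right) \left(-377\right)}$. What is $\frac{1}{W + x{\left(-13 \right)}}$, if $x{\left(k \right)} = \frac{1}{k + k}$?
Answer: $\frac{632983}{4282737} \approx 0.1478$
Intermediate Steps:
$W = \frac{8614165}{1265966}$ ($W = 4 \left(- \frac{313}{-184} + \frac{1}{\left(-146\right) \left(-377\right)}\right) = 4 \left(\left(-313\right) \left(- \frac{1}{184}\right) - - \frac{1}{55042}\right) = 4 \left(\frac{313}{184} + \frac{1}{55042}\right) = 4 \cdot \frac{8614165}{5063864} = \frac{8614165}{1265966} \approx 6.8044$)
$x{\left(k \right)} = \frac{1}{2 k}$
$\frac{1}{W + x{\left(-13 \right)}} = \frac{1}{\frac{8614165}{1265966} + \frac{1}{2 \left(-13\right)}} = \frac{1}{\frac{8614165}{1265966} + \frac{1}{2} \left(- \frac{1}{13}\right)} = \frac{1}{\frac{8614165}{1265966} - \frac{1}{26}} = \frac{1}{\frac{4282737}{632983}} = \frac{632983}{4282737}$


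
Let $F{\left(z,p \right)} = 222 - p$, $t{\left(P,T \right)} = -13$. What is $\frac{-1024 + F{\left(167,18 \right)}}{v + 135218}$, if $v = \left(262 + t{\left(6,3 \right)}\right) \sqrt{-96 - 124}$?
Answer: $- \frac{13859845}{2287193468} + \frac{51045 i \sqrt{55}}{2287193468} \approx -0.0060598 + 0.00016551 i$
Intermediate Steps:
$v = 498 i \sqrt{55}$ ($v = \left(262 - 13\right) \sqrt{-96 - 124} = 249 \sqrt{-220} = 249 \cdot 2 i \sqrt{55} = 498 i \sqrt{55} \approx 3693.3 i$)
$\frac{-1024 + F{\left(167,18 \right)}}{v + 135218} = \frac{-1024 + \left(222 - 18\right)}{498 i \sqrt{55} + 135218} = \frac{-1024 + \left(222 - 18\right)}{135218 + 498 i \sqrt{55}} = \frac{-1024 + 204}{135218 + 498 i \sqrt{55}} = - \frac{820}{135218 + 498 i \sqrt{55}}$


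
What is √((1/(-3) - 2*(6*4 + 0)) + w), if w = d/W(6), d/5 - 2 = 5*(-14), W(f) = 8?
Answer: I*√3270/6 ≈ 9.5307*I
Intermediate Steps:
d = -340 (d = 10 + 5*(5*(-14)) = 10 + 5*(-70) = 10 - 350 = -340)
w = -85/2 (w = -340/8 = -340*⅛ = -85/2 ≈ -42.500)
√((1/(-3) - 2*(6*4 + 0)) + w) = √((1/(-3) - 2*(6*4 + 0)) - 85/2) = √((-⅓ - 2*(24 + 0)) - 85/2) = √((-⅓ - 2*24) - 85/2) = √((-⅓ - 48) - 85/2) = √(-145/3 - 85/2) = √(-545/6) = I*√3270/6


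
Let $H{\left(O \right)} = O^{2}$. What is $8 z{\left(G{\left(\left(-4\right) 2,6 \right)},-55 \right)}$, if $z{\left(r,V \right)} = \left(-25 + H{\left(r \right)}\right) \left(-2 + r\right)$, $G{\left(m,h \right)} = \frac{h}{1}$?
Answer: $352$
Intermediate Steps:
$G{\left(m,h \right)} = h$ ($G{\left(m,h \right)} = h 1 = h$)
$z{\left(r,V \right)} = \left(-25 + r^{2}\right) \left(-2 + r\right)$
$8 z{\left(G{\left(\left(-4\right) 2,6 \right)},-55 \right)} = 8 \left(50 + 6^{3} - 150 - 2 \cdot 6^{2}\right) = 8 \left(50 + 216 - 150 - 72\right) = 8 \cdot 44 = 352$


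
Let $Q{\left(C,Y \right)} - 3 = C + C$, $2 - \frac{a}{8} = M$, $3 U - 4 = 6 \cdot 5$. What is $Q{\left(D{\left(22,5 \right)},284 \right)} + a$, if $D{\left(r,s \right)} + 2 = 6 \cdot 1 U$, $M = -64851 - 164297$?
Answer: $1833335$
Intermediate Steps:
$U = \frac{34}{3}$ ($U = \frac{4}{3} + \frac{6 \cdot 5}{3} = \frac{4}{3} + \frac{1}{3} \cdot 30 = \frac{4}{3} + 10 = \frac{34}{3} \approx 11.333$)
$M = -229148$ ($M = -64851 - 164297 = -229148$)
$a = 1833200$ ($a = 16 - -1833184 = 16 + 1833184 = 1833200$)
$D{\left(r,s \right)} = 66$ ($D{\left(r,s \right)} = -2 + 6 \cdot 1 \cdot \frac{34}{3} = -2 + 6 \cdot \frac{34}{3} = -2 + 68 = 66$)
$Q{\left(C,Y \right)} = 3 + 2 C$ ($Q{\left(C,Y \right)} = 3 + \left(C + C\right) = 3 + 2 C$)
$Q{\left(D{\left(22,5 \right)},284 \right)} + a = \left(3 + 2 \cdot 66\right) + 1833200 = \left(3 + 132\right) + 1833200 = 135 + 1833200 = 1833335$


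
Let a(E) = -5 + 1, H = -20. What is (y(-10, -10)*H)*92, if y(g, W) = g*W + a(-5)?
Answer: -176640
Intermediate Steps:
a(E) = -4
y(g, W) = -4 + W*g (y(g, W) = g*W - 4 = W*g - 4 = -4 + W*g)
(y(-10, -10)*H)*92 = ((-4 - 10*(-10))*(-20))*92 = ((-4 + 100)*(-20))*92 = (96*(-20))*92 = -1920*92 = -176640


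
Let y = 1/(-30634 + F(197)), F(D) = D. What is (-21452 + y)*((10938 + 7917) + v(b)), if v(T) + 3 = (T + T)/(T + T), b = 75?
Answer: -12309774599825/30437 ≈ -4.0443e+8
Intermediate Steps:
v(T) = -2 (v(T) = -3 + (T + T)/(T + T) = -3 + (2*T)/((2*T)) = -3 + (2*T)*(1/(2*T)) = -3 + 1 = -2)
y = -1/30437 (y = 1/(-30634 + 197) = 1/(-30437) = -1/30437 ≈ -3.2855e-5)
(-21452 + y)*((10938 + 7917) + v(b)) = (-21452 - 1/30437)*((10938 + 7917) - 2) = -652934525*(18855 - 2)/30437 = -652934525/30437*18853 = -12309774599825/30437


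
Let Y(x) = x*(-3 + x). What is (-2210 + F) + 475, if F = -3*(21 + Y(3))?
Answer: -1798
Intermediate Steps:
F = -63 (F = -3*(21 + 3*(-3 + 3)) = -3*(21 + 3*0) = -3*(21 + 0) = -3*21 = -63)
(-2210 + F) + 475 = (-2210 - 63) + 475 = -2273 + 475 = -1798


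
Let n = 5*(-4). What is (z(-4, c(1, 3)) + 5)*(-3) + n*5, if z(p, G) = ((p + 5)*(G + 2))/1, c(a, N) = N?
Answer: -130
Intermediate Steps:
n = -20
z(p, G) = (2 + G)*(5 + p) (z(p, G) = ((5 + p)*(2 + G))*1 = ((2 + G)*(5 + p))*1 = (2 + G)*(5 + p))
(z(-4, c(1, 3)) + 5)*(-3) + n*5 = ((10 + 2*(-4) + 5*3 + 3*(-4)) + 5)*(-3) - 20*5 = ((10 - 8 + 15 - 12) + 5)*(-3) - 100 = (5 + 5)*(-3) - 100 = 10*(-3) - 100 = -30 - 100 = -130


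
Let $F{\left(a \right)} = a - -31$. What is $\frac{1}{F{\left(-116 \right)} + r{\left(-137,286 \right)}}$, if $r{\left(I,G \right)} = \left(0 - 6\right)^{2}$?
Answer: $- \frac{1}{49} \approx -0.020408$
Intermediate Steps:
$r{\left(I,G \right)} = 36$ ($r{\left(I,G \right)} = \left(-6\right)^{2} = 36$)
$F{\left(a \right)} = 31 + a$ ($F{\left(a \right)} = a + 31 = 31 + a$)
$\frac{1}{F{\left(-116 \right)} + r{\left(-137,286 \right)}} = \frac{1}{\left(31 - 116\right) + 36} = \frac{1}{-85 + 36} = \frac{1}{-49} = - \frac{1}{49}$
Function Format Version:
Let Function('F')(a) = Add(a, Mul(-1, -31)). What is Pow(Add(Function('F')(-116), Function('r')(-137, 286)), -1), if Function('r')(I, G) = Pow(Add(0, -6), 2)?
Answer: Rational(-1, 49) ≈ -0.020408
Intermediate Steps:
Function('r')(I, G) = 36 (Function('r')(I, G) = Pow(-6, 2) = 36)
Function('F')(a) = Add(31, a) (Function('F')(a) = Add(a, 31) = Add(31, a))
Pow(Add(Function('F')(-116), Function('r')(-137, 286)), -1) = Pow(Add(Add(31, -116), 36), -1) = Pow(Add(-85, 36), -1) = Pow(-49, -1) = Rational(-1, 49)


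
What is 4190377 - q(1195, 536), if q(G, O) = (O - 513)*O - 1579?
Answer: 4179628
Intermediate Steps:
q(G, O) = -1579 + O*(-513 + O) (q(G, O) = (-513 + O)*O - 1579 = O*(-513 + O) - 1579 = -1579 + O*(-513 + O))
4190377 - q(1195, 536) = 4190377 - (-1579 + 536² - 513*536) = 4190377 - (-1579 + 287296 - 274968) = 4190377 - 1*10749 = 4190377 - 10749 = 4179628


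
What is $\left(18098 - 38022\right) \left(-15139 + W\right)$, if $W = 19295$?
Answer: $-82804144$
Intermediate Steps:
$\left(18098 - 38022\right) \left(-15139 + W\right) = \left(18098 - 38022\right) \left(-15139 + 19295\right) = \left(-19924\right) 4156 = -82804144$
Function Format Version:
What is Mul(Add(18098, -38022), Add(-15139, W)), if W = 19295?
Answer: -82804144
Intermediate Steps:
Mul(Add(18098, -38022), Add(-15139, W)) = Mul(Add(18098, -38022), Add(-15139, 19295)) = Mul(-19924, 4156) = -82804144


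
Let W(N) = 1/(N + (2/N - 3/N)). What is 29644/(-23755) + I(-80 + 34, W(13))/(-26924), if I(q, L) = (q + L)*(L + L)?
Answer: -11260899402547/9025747597440 ≈ -1.2476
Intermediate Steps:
W(N) = 1/(N - 1/N)
I(q, L) = 2*L*(L + q) (I(q, L) = (L + q)*(2*L) = 2*L*(L + q))
29644/(-23755) + I(-80 + 34, W(13))/(-26924) = 29644/(-23755) + (2*(13/(-1 + 13²))*(13/(-1 + 13²) + (-80 + 34)))/(-26924) = 29644*(-1/23755) + (2*(13/(-1 + 169))*(13/(-1 + 169) - 46))*(-1/26924) = -29644/23755 + (2*(13/168)*(13/168 - 46))*(-1/26924) = -29644/23755 + (2*(13/168)*(-7715/168))*(-1/26924) = -29644/23755 - 100295/14112*(-1/26924) = -29644/23755 + 100295/379951488 = -11260899402547/9025747597440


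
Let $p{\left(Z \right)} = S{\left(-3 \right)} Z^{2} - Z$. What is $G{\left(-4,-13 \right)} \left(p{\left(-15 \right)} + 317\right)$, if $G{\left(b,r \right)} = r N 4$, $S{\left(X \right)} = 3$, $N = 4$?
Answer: $-209456$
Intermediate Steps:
$G{\left(b,r \right)} = 16 r$ ($G{\left(b,r \right)} = r 4 \cdot 4 = 4 r 4 = 16 r$)
$p{\left(Z \right)} = - Z + 3 Z^{2}$ ($p{\left(Z \right)} = 3 Z^{2} - Z = - Z + 3 Z^{2}$)
$G{\left(-4,-13 \right)} \left(p{\left(-15 \right)} + 317\right) = 16 \left(-13\right) \left(- 15 \left(-1 + 3 \left(-15\right)\right) + 317\right) = - 208 \left(- 15 \left(-1 - 45\right) + 317\right) = - 208 \left(\left(-15\right) \left(-46\right) + 317\right) = - 208 \left(690 + 317\right) = \left(-208\right) 1007 = -209456$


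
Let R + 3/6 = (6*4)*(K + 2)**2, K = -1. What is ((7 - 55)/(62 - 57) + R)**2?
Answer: 19321/100 ≈ 193.21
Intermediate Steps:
R = 47/2 (R = -1/2 + (6*4)*(-1 + 2)**2 = -1/2 + 24*1**2 = -1/2 + 24*1 = -1/2 + 24 = 47/2 ≈ 23.500)
((7 - 55)/(62 - 57) + R)**2 = ((7 - 55)/(62 - 57) + 47/2)**2 = (-48/5 + 47/2)**2 = (139/10)**2 = 19321/100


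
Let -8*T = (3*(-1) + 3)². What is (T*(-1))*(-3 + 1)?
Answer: 0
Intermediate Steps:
T = 0 (T = -(3*(-1) + 3)²/8 = -(-3 + 3)²/8 = -⅛*0² = -⅛*0 = 0)
(T*(-1))*(-3 + 1) = (0*(-1))*(-3 + 1) = 0*(-2) = 0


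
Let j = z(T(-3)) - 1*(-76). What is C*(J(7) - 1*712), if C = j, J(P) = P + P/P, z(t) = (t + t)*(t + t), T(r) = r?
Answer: -78848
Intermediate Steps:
z(t) = 4*t**2 (z(t) = (2*t)*(2*t) = 4*t**2)
J(P) = 1 + P (J(P) = P + 1 = 1 + P)
j = 112 (j = 4*(-3)**2 - 1*(-76) = 4*9 + 76 = 36 + 76 = 112)
C = 112
C*(J(7) - 1*712) = 112*((1 + 7) - 1*712) = 112*(8 - 712) = 112*(-704) = -78848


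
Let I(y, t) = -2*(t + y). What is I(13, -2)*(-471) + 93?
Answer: 10455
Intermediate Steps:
I(y, t) = -2*t - 2*y
I(13, -2)*(-471) + 93 = (-2*(-2) - 2*13)*(-471) + 93 = (4 - 26)*(-471) + 93 = -22*(-471) + 93 = 10362 + 93 = 10455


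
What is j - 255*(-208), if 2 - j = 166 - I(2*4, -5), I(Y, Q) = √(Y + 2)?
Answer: 52876 + √10 ≈ 52879.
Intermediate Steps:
I(Y, Q) = √(2 + Y)
j = -164 + √10 (j = 2 - (166 - √(2 + 2*4)) = 2 - (166 - √(2 + 8)) = 2 - (166 - √10) = 2 + (-166 + √10) = -164 + √10 ≈ -160.84)
j - 255*(-208) = (-164 + √10) - 255*(-208) = (-164 + √10) + 53040 = 52876 + √10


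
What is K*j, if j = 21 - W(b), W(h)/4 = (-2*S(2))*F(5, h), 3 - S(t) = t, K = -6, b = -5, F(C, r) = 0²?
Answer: -126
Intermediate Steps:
F(C, r) = 0
S(t) = 3 - t
W(h) = 0 (W(h) = 4*(-2*(3 - 1*2)*0) = 4*(-2*(3 - 2)*0) = 4*(-2*1*0) = 4*(-2*0) = 4*0 = 0)
j = 21 (j = 21 - 1*0 = 21 + 0 = 21)
K*j = -6*21 = -126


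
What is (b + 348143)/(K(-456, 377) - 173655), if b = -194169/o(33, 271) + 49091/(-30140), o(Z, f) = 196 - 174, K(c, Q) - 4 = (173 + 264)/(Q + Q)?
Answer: -3855567463423/1973151524190 ≈ -1.9540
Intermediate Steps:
K(c, Q) = 4 + 437/(2*Q) (K(c, Q) = 4 + (173 + 264)/(Q + Q) = 4 + 437/((2*Q)) = 4 + 437*(1/(2*Q)) = 4 + 437/(2*Q))
o(Z, f) = 22
b = -266060621/30140 (b = -194169/22 + 49091/(-30140) = -194169*1/22 + 49091*(-1/30140) = -194169/22 - 49091/30140 = -266060621/30140 ≈ -8827.5)
(b + 348143)/(K(-456, 377) - 173655) = (-266060621/30140 + 348143)/((4 + (437/2)/377) - 173655) = 10226969399/(30140*((4 + (437/2)*(1/377)) - 173655)) = 10226969399/(30140*((4 + 437/754) - 173655)) = 10226969399/(30140*(3453/754 - 173655)) = 10226969399/(30140*(-130932417/754)) = (10226969399/30140)*(-754/130932417) = -3855567463423/1973151524190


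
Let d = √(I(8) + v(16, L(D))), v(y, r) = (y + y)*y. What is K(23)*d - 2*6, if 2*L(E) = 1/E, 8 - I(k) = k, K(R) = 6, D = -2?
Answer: -12 + 96*√2 ≈ 123.76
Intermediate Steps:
I(k) = 8 - k
L(E) = 1/(2*E)
v(y, r) = 2*y² (v(y, r) = (2*y)*y = 2*y²)
d = 16*√2 (d = √((8 - 1*8) + 2*16²) = √((8 - 8) + 2*256) = √(0 + 512) = √512 = 16*√2 ≈ 22.627)
K(23)*d - 2*6 = 6*(16*√2) - 2*6 = 96*√2 - 12 = -12 + 96*√2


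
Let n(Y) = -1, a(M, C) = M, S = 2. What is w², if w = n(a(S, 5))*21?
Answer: 441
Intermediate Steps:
w = -21 (w = -1*21 = -21)
w² = (-21)² = 441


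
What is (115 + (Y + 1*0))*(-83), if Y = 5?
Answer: -9960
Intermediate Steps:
(115 + (Y + 1*0))*(-83) = (115 + (5 + 1*0))*(-83) = (115 + (5 + 0))*(-83) = (115 + 5)*(-83) = 120*(-83) = -9960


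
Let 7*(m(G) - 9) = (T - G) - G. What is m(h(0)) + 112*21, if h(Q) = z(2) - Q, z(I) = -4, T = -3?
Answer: 16532/7 ≈ 2361.7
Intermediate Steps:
h(Q) = -4 - Q
m(G) = 60/7 - 2*G/7 (m(G) = 9 + ((-3 - G) - G)/7 = 9 + (-3 - 2*G)/7 = 9 + (-3/7 - 2*G/7) = 60/7 - 2*G/7)
m(h(0)) + 112*21 = (60/7 - 2*(-4 - 1*0)/7) + 112*21 = (60/7 - 2*(-4 + 0)/7) + 2352 = (60/7 - 2/7*(-4)) + 2352 = (60/7 + 8/7) + 2352 = 68/7 + 2352 = 16532/7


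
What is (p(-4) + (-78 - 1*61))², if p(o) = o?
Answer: 20449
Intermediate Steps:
(p(-4) + (-78 - 1*61))² = (-4 + (-78 - 1*61))² = (-4 + (-78 - 61))² = (-4 - 139)² = (-143)² = 20449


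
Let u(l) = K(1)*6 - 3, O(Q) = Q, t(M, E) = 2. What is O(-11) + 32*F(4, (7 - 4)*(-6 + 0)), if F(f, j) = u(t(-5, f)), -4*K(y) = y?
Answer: -155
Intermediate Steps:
K(y) = -y/4
u(l) = -9/2 (u(l) = -¼*1*6 - 3 = -¼*6 - 3 = -3/2 - 3 = -9/2)
F(f, j) = -9/2
O(-11) + 32*F(4, (7 - 4)*(-6 + 0)) = -11 + 32*(-9/2) = -11 - 144 = -155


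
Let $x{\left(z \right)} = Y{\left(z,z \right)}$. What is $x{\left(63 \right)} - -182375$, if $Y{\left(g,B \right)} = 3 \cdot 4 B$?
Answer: $183131$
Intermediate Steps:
$Y{\left(g,B \right)} = 12 B$
$x{\left(z \right)} = 12 z$
$x{\left(63 \right)} - -182375 = 12 \cdot 63 - -182375 = 756 + 182375 = 183131$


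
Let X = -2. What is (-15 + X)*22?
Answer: -374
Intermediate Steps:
(-15 + X)*22 = (-15 - 2)*22 = -17*22 = -374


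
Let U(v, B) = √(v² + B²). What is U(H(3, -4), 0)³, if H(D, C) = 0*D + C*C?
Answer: 4096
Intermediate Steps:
H(D, C) = C² (H(D, C) = 0 + C² = C²)
U(v, B) = √(B² + v²)
U(H(3, -4), 0)³ = (√(0² + ((-4)²)²))³ = (√(0 + 16²))³ = (√(0 + 256))³ = (√256)³ = 16³ = 4096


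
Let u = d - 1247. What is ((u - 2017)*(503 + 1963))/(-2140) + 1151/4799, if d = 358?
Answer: 8598259436/2567465 ≈ 3348.9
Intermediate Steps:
u = -889 (u = 358 - 1247 = -889)
((u - 2017)*(503 + 1963))/(-2140) + 1151/4799 = ((-889 - 2017)*(503 + 1963))/(-2140) + 1151/4799 = -2906*2466*(-1/2140) + 1151*(1/4799) = -7166196*(-1/2140) + 1151/4799 = 1791549/535 + 1151/4799 = 8598259436/2567465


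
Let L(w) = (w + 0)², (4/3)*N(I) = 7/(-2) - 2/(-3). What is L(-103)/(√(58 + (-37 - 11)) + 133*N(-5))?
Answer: -191895592/5111481 - 678976*√10/5111481 ≈ -37.962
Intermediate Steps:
N(I) = -17/8 (N(I) = 3*(7/(-2) - 2/(-3))/4 = 3*(7*(-½) - 2*(-⅓))/4 = 3*(-7/2 + ⅔)/4 = (¾)*(-17/6) = -17/8)
L(w) = w²
L(-103)/(√(58 + (-37 - 11)) + 133*N(-5)) = (-103)²/(√(58 + (-37 - 11)) + 133*(-17/8)) = 10609/(√(58 - 48) - 2261/8) = 10609/(√10 - 2261/8) = 10609/(-2261/8 + √10)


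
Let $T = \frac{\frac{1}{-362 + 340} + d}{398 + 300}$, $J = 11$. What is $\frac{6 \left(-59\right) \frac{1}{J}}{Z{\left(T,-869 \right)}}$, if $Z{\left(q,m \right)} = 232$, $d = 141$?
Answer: $- \frac{177}{1276} \approx -0.13871$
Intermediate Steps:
$T = \frac{3101}{15356}$ ($T = \frac{\frac{1}{-362 + 340} + 141}{398 + 300} = \frac{\frac{1}{-22} + 141}{698} = \left(- \frac{1}{22} + 141\right) \frac{1}{698} = \frac{3101}{22} \cdot \frac{1}{698} = \frac{3101}{15356} \approx 0.20194$)
$\frac{6 \left(-59\right) \frac{1}{J}}{Z{\left(T,-869 \right)}} = \frac{6 \left(-59\right) \frac{1}{11}}{232} = \left(-354\right) \frac{1}{11} \cdot \frac{1}{232} = \left(- \frac{354}{11}\right) \frac{1}{232} = - \frac{177}{1276}$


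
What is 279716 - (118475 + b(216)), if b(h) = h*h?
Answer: 114585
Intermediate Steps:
b(h) = h²
279716 - (118475 + b(216)) = 279716 - (118475 + 216²) = 279716 - (118475 + 46656) = 279716 - 1*165131 = 279716 - 165131 = 114585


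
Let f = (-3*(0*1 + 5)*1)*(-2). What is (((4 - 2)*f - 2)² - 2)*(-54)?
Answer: -181548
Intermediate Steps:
f = 30 (f = (-3*(0 + 5)*1)*(-2) = (-3*5*1)*(-2) = -15*1*(-2) = -15*(-2) = 30)
(((4 - 2)*f - 2)² - 2)*(-54) = (((4 - 2)*30 - 2)² - 2)*(-54) = ((2*30 - 2)² - 2)*(-54) = ((60 - 2)² - 2)*(-54) = (58² - 2)*(-54) = (3364 - 2)*(-54) = 3362*(-54) = -181548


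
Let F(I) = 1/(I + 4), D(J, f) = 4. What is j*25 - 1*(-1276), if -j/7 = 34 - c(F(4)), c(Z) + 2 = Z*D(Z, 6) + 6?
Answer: -7773/2 ≈ -3886.5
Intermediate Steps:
F(I) = 1/(4 + I)
c(Z) = 4 + 4*Z (c(Z) = -2 + (Z*4 + 6) = -2 + (4*Z + 6) = -2 + (6 + 4*Z) = 4 + 4*Z)
j = -413/2 (j = -7*(34 - (4 + 4/(4 + 4))) = -7*(34 - (4 + 4/8)) = -7*(34 - (4 + 4*(1/8))) = -7*(34 - (4 + 1/2)) = -7*(34 - 1*9/2) = -7*(34 - 9/2) = -7*59/2 = -413/2 ≈ -206.50)
j*25 - 1*(-1276) = -413/2*25 - 1*(-1276) = -10325/2 + 1276 = -7773/2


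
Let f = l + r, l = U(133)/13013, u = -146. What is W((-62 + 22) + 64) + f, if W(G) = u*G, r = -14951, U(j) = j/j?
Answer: -240154914/13013 ≈ -18455.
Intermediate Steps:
U(j) = 1
l = 1/13013 ≈ 7.6846e-5
W(G) = -146*G
f = -194557362/13013 (f = 1/13013 - 14951 = -194557362/13013 ≈ -14951.)
W((-62 + 22) + 64) + f = -146*((-62 + 22) + 64) - 194557362/13013 = -146*(-40 + 64) - 194557362/13013 = -146*24 - 194557362/13013 = -3504 - 194557362/13013 = -240154914/13013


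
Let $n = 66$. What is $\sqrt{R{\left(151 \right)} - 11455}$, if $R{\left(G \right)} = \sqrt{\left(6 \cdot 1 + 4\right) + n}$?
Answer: $\sqrt{-11455 + 2 \sqrt{19}} \approx 106.99 i$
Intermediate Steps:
$R{\left(G \right)} = 2 \sqrt{19}$ ($R{\left(G \right)} = \sqrt{\left(6 \cdot 1 + 4\right) + 66} = \sqrt{\left(6 + 4\right) + 66} = \sqrt{10 + 66} = \sqrt{76} = 2 \sqrt{19}$)
$\sqrt{R{\left(151 \right)} - 11455} = \sqrt{2 \sqrt{19} - 11455} = \sqrt{-11455 + 2 \sqrt{19}}$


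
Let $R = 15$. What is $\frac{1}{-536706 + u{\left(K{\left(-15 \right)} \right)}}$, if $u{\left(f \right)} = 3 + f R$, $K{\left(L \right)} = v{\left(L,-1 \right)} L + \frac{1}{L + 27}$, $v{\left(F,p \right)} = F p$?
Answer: $- \frac{4}{2160307} \approx -1.8516 \cdot 10^{-6}$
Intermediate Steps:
$K{\left(L \right)} = \frac{1}{27 + L} - L^{2}$ ($K{\left(L \right)} = L \left(-1\right) L + \frac{1}{L + 27} = - L L + \frac{1}{27 + L} = - L^{2} + \frac{1}{27 + L} = \frac{1}{27 + L} - L^{2}$)
$u{\left(f \right)} = 3 + 15 f$ ($u{\left(f \right)} = 3 + f 15 = 3 + 15 f$)
$\frac{1}{-536706 + u{\left(K{\left(-15 \right)} \right)}} = \frac{1}{-536706 + \left(3 + 15 \frac{1 - \left(-15\right)^{3} - 27 \left(-15\right)^{2}}{27 - 15}\right)} = \frac{1}{-536706 + \left(3 + 15 \frac{1 - -3375 - 6075}{12}\right)} = \frac{1}{-536706 + \left(3 + 15 \frac{1 + 3375 - 6075}{12}\right)} = \frac{1}{-536706 + \left(3 + 15 \cdot \frac{1}{12} \left(-2699\right)\right)} = \frac{1}{-536706 + \left(3 + 15 \left(- \frac{2699}{12}\right)\right)} = \frac{1}{-536706 + \left(3 - \frac{13495}{4}\right)} = \frac{1}{-536706 - \frac{13483}{4}} = \frac{1}{- \frac{2160307}{4}} = - \frac{4}{2160307}$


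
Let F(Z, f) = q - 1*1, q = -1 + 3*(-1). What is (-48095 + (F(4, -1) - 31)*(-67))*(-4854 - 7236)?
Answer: 552307470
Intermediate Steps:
q = -4 (q = -1 - 3 = -4)
F(Z, f) = -5 (F(Z, f) = -4 - 1*1 = -4 - 1 = -5)
(-48095 + (F(4, -1) - 31)*(-67))*(-4854 - 7236) = (-48095 + (-5 - 31)*(-67))*(-4854 - 7236) = (-48095 - 36*(-67))*(-12090) = (-48095 + 2412)*(-12090) = -45683*(-12090) = 552307470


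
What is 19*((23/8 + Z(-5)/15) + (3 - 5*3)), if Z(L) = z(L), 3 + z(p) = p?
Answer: -22021/120 ≈ -183.51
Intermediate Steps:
z(p) = -3 + p
Z(L) = -3 + L
19*((23/8 + Z(-5)/15) + (3 - 5*3)) = 19*((23/8 + (-3 - 5)/15) + (3 - 5*3)) = 19*((23*(⅛) - 8*1/15) + (3 - 15)) = 19*((23/8 - 8/15) - 12) = 19*(281/120 - 12) = 19*(-1159/120) = -22021/120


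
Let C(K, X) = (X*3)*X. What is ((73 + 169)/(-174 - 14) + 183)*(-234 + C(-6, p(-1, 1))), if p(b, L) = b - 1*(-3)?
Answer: -1895991/47 ≈ -40340.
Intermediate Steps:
p(b, L) = 3 + b (p(b, L) = b + 3 = 3 + b)
C(K, X) = 3*X² (C(K, X) = (3*X)*X = 3*X²)
((73 + 169)/(-174 - 14) + 183)*(-234 + C(-6, p(-1, 1))) = ((73 + 169)/(-174 - 14) + 183)*(-234 + 3*(3 - 1)²) = (242/(-188) + 183)*(-234 + 3*2²) = (242*(-1/188) + 183)*(-234 + 3*4) = (-121/94 + 183)*(-234 + 12) = (17081/94)*(-222) = -1895991/47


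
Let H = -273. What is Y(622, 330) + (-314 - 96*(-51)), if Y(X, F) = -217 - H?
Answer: 4638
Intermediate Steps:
Y(X, F) = 56 (Y(X, F) = -217 - 1*(-273) = -217 + 273 = 56)
Y(622, 330) + (-314 - 96*(-51)) = 56 + (-314 - 96*(-51)) = 56 + (-314 + 4896) = 56 + 4582 = 4638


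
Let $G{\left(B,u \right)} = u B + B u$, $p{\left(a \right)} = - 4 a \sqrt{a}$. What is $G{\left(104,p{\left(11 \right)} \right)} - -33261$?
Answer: $33261 - 9152 \sqrt{11} \approx 2907.3$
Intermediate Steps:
$p{\left(a \right)} = - 4 a^{\frac{3}{2}}$
$G{\left(B,u \right)} = 2 B u$ ($G{\left(B,u \right)} = B u + B u = 2 B u$)
$G{\left(104,p{\left(11 \right)} \right)} - -33261 = 2 \cdot 104 \left(- 4 \cdot 11^{\frac{3}{2}}\right) - -33261 = 2 \cdot 104 \left(- 4 \cdot 11 \sqrt{11}\right) + 33261 = 2 \cdot 104 \left(- 44 \sqrt{11}\right) + 33261 = - 9152 \sqrt{11} + 33261 = 33261 - 9152 \sqrt{11}$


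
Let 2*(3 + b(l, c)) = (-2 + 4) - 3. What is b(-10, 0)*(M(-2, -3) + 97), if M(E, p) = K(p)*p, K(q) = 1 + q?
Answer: -721/2 ≈ -360.50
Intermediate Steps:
b(l, c) = -7/2 (b(l, c) = -3 + ((-2 + 4) - 3)/2 = -3 + (2 - 3)/2 = -3 + (½)*(-1) = -3 - ½ = -7/2)
M(E, p) = p*(1 + p) (M(E, p) = (1 + p)*p = p*(1 + p))
b(-10, 0)*(M(-2, -3) + 97) = -7*(-3*(1 - 3) + 97)/2 = -7*(-3*(-2) + 97)/2 = -7*(6 + 97)/2 = -7/2*103 = -721/2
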